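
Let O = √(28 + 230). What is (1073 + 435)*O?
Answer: 1508*√258 ≈ 24222.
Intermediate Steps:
O = √258 ≈ 16.062
(1073 + 435)*O = (1073 + 435)*√258 = 1508*√258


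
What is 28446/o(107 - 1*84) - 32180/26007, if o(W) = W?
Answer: 739054982/598161 ≈ 1235.5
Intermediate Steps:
28446/o(107 - 1*84) - 32180/26007 = 28446/(107 - 1*84) - 32180/26007 = 28446/(107 - 84) - 32180*1/26007 = 28446/23 - 32180/26007 = 739054982/598161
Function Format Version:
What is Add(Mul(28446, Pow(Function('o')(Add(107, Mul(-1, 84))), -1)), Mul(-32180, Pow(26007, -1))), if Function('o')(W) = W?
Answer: Rational(739054982, 598161) ≈ 1235.5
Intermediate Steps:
Add(Mul(28446, Pow(Function('o')(Add(107, Mul(-1, 84))), -1)), Mul(-32180, Pow(26007, -1))) = Add(Mul(28446, Pow(Add(107, Mul(-1, 84)), -1)), Mul(-32180, Pow(26007, -1))) = Add(Mul(28446, Pow(Add(107, -84), -1)), Mul(-32180, Rational(1, 26007))) = Add(Mul(28446, Pow(23, -1)), Rational(-32180, 26007)) = Add(Mul(28446, Rational(1, 23)), Rational(-32180, 26007)) = Add(Rational(28446, 23), Rational(-32180, 26007)) = Rational(739054982, 598161)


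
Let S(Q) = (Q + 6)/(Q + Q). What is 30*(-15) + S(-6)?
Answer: -450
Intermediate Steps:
S(Q) = (6 + Q)/(2*Q) (S(Q) = (6 + Q)/((2*Q)) = (6 + Q)*(1/(2*Q)) = (6 + Q)/(2*Q))
30*(-15) + S(-6) = 30*(-15) + (½)*(6 - 6)/(-6) = -450 + (½)*(-⅙)*0 = -450 + 0 = -450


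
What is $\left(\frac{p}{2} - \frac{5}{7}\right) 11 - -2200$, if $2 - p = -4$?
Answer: $\frac{15576}{7} \approx 2225.1$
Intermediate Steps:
$p = 6$ ($p = 2 - -4 = 2 + 4 = 6$)
$\left(\frac{p}{2} - \frac{5}{7}\right) 11 - -2200 = \left(\frac{6}{2} - \frac{5}{7}\right) 11 - -2200 = \left(6 \cdot \frac{1}{2} - \frac{5}{7}\right) 11 + 2200 = \left(3 - \frac{5}{7}\right) 11 + 2200 = \frac{16}{7} \cdot 11 + 2200 = \frac{176}{7} + 2200 = \frac{15576}{7}$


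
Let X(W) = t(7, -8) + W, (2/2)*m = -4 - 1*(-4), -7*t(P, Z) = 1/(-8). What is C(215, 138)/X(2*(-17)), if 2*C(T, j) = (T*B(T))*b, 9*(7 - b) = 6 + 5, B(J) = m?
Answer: 0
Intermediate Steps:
t(P, Z) = 1/56 (t(P, Z) = -⅐/(-8) = -⅐*(-⅛) = 1/56)
m = 0 (m = -4 - 1*(-4) = -4 + 4 = 0)
B(J) = 0
b = 52/9 (b = 7 - (6 + 5)/9 = 7 - ⅑*11 = 7 - 11/9 = 52/9 ≈ 5.7778)
C(T, j) = 0 (C(T, j) = ((T*0)*(52/9))/2 = (0*(52/9))/2 = (½)*0 = 0)
X(W) = 1/56 + W
C(215, 138)/X(2*(-17)) = 0/(1/56 + 2*(-17)) = 0/(1/56 - 34) = 0/(-1903/56) = 0*(-56/1903) = 0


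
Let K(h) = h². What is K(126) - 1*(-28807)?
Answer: 44683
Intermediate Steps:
K(126) - 1*(-28807) = 126² - 1*(-28807) = 15876 + 28807 = 44683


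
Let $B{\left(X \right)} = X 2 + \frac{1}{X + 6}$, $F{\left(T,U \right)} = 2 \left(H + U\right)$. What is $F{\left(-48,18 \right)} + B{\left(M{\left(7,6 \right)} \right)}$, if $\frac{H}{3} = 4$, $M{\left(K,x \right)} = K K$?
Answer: $\frac{8691}{55} \approx 158.02$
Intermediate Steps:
$M{\left(K,x \right)} = K^{2}$
$H = 12$ ($H = 3 \cdot 4 = 12$)
$F{\left(T,U \right)} = 24 + 2 U$ ($F{\left(T,U \right)} = 2 \left(12 + U\right) = 24 + 2 U$)
$B{\left(X \right)} = \frac{1}{6 + X} + 2 X$ ($B{\left(X \right)} = 2 X + \frac{1}{6 + X} = \frac{1}{6 + X} + 2 X$)
$F{\left(-48,18 \right)} + B{\left(M{\left(7,6 \right)} \right)} = \left(24 + 2 \cdot 18\right) + \frac{1 + 2 \left(7^{2}\right)^{2} + 12 \cdot 7^{2}}{6 + 7^{2}} = \left(24 + 36\right) + \frac{1 + 2 \cdot 49^{2} + 12 \cdot 49}{6 + 49} = 60 + \frac{1 + 2 \cdot 2401 + 588}{55} = 60 + \frac{1 + 4802 + 588}{55} = 60 + \frac{1}{55} \cdot 5391 = 60 + \frac{5391}{55} = \frac{8691}{55}$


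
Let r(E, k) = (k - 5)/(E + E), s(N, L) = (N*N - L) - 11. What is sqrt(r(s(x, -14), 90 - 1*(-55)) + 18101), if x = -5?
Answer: 9*sqrt(894)/2 ≈ 134.55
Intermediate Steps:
s(N, L) = -11 + N**2 - L (s(N, L) = (N**2 - L) - 11 = -11 + N**2 - L)
r(E, k) = (-5 + k)/(2*E) (r(E, k) = (-5 + k)/((2*E)) = (-5 + k)*(1/(2*E)) = (-5 + k)/(2*E))
sqrt(r(s(x, -14), 90 - 1*(-55)) + 18101) = sqrt((-5 + (90 - 1*(-55)))/(2*(-11 + (-5)**2 - 1*(-14))) + 18101) = sqrt((-5 + (90 + 55))/(2*(-11 + 25 + 14)) + 18101) = sqrt((1/2)*(-5 + 145)/28 + 18101) = sqrt((1/2)*(1/28)*140 + 18101) = sqrt(5/2 + 18101) = sqrt(36207/2) = 9*sqrt(894)/2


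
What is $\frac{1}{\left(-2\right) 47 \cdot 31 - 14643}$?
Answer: $- \frac{1}{17557} \approx -5.6957 \cdot 10^{-5}$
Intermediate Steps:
$\frac{1}{\left(-2\right) 47 \cdot 31 - 14643} = \frac{1}{\left(-94\right) 31 - 14643} = \frac{1}{-2914 - 14643} = \frac{1}{-17557} = - \frac{1}{17557}$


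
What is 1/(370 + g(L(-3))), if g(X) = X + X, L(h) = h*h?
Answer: 1/388 ≈ 0.0025773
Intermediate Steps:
L(h) = h²
g(X) = 2*X
1/(370 + g(L(-3))) = 1/(370 + 2*(-3)²) = 1/(370 + 2*9) = 1/(370 + 18) = 1/388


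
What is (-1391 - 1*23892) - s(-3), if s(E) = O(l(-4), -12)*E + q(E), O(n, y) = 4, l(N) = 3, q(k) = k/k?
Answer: -25272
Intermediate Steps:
q(k) = 1
s(E) = 1 + 4*E (s(E) = 4*E + 1 = 1 + 4*E)
(-1391 - 1*23892) - s(-3) = (-1391 - 1*23892) - (1 + 4*(-3)) = (-1391 - 23892) - (1 - 12) = -25283 - 1*(-11) = -25283 + 11 = -25272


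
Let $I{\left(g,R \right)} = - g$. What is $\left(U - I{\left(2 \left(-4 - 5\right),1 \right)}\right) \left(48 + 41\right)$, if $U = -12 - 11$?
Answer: $-3649$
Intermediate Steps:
$U = -23$ ($U = -12 - 11 = -23$)
$\left(U - I{\left(2 \left(-4 - 5\right),1 \right)}\right) \left(48 + 41\right) = \left(-23 - - 2 \left(-4 - 5\right)\right) \left(48 + 41\right) = \left(-23 - - 2 \left(-9\right)\right) 89 = \left(-23 - \left(-1\right) \left(-18\right)\right) 89 = \left(-23 - 18\right) 89 = \left(-41\right) 89 = -3649$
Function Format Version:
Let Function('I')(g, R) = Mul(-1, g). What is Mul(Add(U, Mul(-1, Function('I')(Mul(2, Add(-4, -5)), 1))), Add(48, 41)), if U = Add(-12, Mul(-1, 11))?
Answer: -3649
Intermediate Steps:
U = -23 (U = Add(-12, -11) = -23)
Mul(Add(U, Mul(-1, Function('I')(Mul(2, Add(-4, -5)), 1))), Add(48, 41)) = Mul(Add(-23, Mul(-1, Mul(-1, Mul(2, Add(-4, -5))))), Add(48, 41)) = Mul(Add(-23, Mul(-1, Mul(-1, Mul(2, -9)))), 89) = Mul(Add(-23, Mul(-1, Mul(-1, -18))), 89) = Mul(Add(-23, Mul(-1, 18)), 89) = Mul(Add(-23, -18), 89) = Mul(-41, 89) = -3649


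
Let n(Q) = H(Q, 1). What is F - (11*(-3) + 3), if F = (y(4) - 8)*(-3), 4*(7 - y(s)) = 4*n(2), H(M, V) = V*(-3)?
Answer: 24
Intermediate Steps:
H(M, V) = -3*V
n(Q) = -3 (n(Q) = -3*1 = -3)
y(s) = 10 (y(s) = 7 - (-3) = 7 - ¼*(-12) = 7 + 3 = 10)
F = -6 (F = (10 - 8)*(-3) = 2*(-3) = -6)
F - (11*(-3) + 3) = -6 - (11*(-3) + 3) = -6 - (-33 + 3) = -6 - 1*(-30) = -6 + 30 = 24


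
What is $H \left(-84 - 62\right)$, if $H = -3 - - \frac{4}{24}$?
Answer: $\frac{1241}{3} \approx 413.67$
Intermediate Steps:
$H = - \frac{17}{6}$ ($H = -3 - \left(-4\right) \frac{1}{24} = -3 - - \frac{1}{6} = -3 + \frac{1}{6} = - \frac{17}{6} \approx -2.8333$)
$H \left(-84 - 62\right) = - \frac{17 \left(-84 - 62\right)}{6} = \left(- \frac{17}{6}\right) \left(-146\right) = \frac{1241}{3}$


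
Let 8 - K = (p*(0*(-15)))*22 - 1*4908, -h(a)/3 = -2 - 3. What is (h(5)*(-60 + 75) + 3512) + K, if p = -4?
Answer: 8653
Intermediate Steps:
h(a) = 15 (h(a) = -3*(-2 - 3) = -3*(-5) = 15)
K = 4916 (K = 8 - (-0*(-15)*22 - 1*4908) = 8 - (-4*0*22 - 4908) = 8 - (0*22 - 4908) = 8 - (0 - 4908) = 8 - 1*(-4908) = 8 + 4908 = 4916)
(h(5)*(-60 + 75) + 3512) + K = (15*(-60 + 75) + 3512) + 4916 = (15*15 + 3512) + 4916 = (225 + 3512) + 4916 = 3737 + 4916 = 8653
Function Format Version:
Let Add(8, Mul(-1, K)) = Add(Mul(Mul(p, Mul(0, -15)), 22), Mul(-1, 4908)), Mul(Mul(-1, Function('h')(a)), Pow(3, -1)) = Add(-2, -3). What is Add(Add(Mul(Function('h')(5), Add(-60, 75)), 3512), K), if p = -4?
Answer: 8653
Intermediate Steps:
Function('h')(a) = 15 (Function('h')(a) = Mul(-3, Add(-2, -3)) = Mul(-3, -5) = 15)
K = 4916 (K = Add(8, Mul(-1, Add(Mul(Mul(-4, Mul(0, -15)), 22), Mul(-1, 4908)))) = Add(8, Mul(-1, Add(Mul(Mul(-4, 0), 22), -4908))) = Add(8, Mul(-1, Add(Mul(0, 22), -4908))) = Add(8, Mul(-1, Add(0, -4908))) = Add(8, Mul(-1, -4908)) = Add(8, 4908) = 4916)
Add(Add(Mul(Function('h')(5), Add(-60, 75)), 3512), K) = Add(Add(Mul(15, Add(-60, 75)), 3512), 4916) = Add(Add(Mul(15, 15), 3512), 4916) = Add(Add(225, 3512), 4916) = Add(3737, 4916) = 8653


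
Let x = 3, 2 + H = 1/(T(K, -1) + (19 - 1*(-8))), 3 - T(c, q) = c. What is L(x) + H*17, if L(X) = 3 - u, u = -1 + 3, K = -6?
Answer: -1171/36 ≈ -32.528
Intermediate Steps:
T(c, q) = 3 - c
u = 2
H = -71/36 (H = -2 + 1/((3 - 1*(-6)) + (19 - 1*(-8))) = -2 + 1/((3 + 6) + (19 + 8)) = -2 + 1/(9 + 27) = -2 + 1/36 = -71/36 ≈ -1.9722)
L(X) = 1 (L(X) = 3 - 1*2 = 3 - 2 = 1)
L(x) + H*17 = 1 - 71/36*17 = 1 - 1207/36 = -1171/36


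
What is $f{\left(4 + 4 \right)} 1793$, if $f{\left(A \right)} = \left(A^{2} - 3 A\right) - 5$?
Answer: $62755$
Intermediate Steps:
$f{\left(A \right)} = -5 + A^{2} - 3 A$
$f{\left(4 + 4 \right)} 1793 = \left(-5 + \left(4 + 4\right)^{2} - 3 \left(4 + 4\right)\right) 1793 = \left(-5 + 8^{2} - 24\right) 1793 = \left(-5 + 64 - 24\right) 1793 = 35 \cdot 1793 = 62755$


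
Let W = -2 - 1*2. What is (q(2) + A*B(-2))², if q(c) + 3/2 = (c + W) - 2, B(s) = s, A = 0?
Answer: 121/4 ≈ 30.250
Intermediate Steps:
W = -4 (W = -2 - 2 = -4)
q(c) = -15/2 + c (q(c) = -3/2 + ((c - 4) - 2) = -3/2 + ((-4 + c) - 2) = -3/2 + (-6 + c) = -15/2 + c)
(q(2) + A*B(-2))² = ((-15/2 + 2) + 0*(-2))² = (-11/2 + 0)² = (-11/2)² = 121/4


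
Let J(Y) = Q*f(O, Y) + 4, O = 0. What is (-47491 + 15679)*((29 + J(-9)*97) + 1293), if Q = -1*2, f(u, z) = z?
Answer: -109942272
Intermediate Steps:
Q = -2
J(Y) = 4 - 2*Y (J(Y) = -2*Y + 4 = 4 - 2*Y)
(-47491 + 15679)*((29 + J(-9)*97) + 1293) = (-47491 + 15679)*((29 + (4 - 2*(-9))*97) + 1293) = -31812*((29 + (4 + 18)*97) + 1293) = -31812*((29 + 22*97) + 1293) = -31812*((29 + 2134) + 1293) = -31812*(2163 + 1293) = -31812*3456 = -109942272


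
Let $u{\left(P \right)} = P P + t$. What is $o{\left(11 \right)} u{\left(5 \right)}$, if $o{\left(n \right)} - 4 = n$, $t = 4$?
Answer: $435$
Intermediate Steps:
$o{\left(n \right)} = 4 + n$
$u{\left(P \right)} = 4 + P^{2}$ ($u{\left(P \right)} = P P + 4 = P^{2} + 4 = 4 + P^{2}$)
$o{\left(11 \right)} u{\left(5 \right)} = \left(4 + 11\right) \left(4 + 5^{2}\right) = 15 \left(4 + 25\right) = 15 \cdot 29 = 435$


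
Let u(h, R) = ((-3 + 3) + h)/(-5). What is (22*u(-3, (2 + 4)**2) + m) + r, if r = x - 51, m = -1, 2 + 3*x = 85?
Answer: -167/15 ≈ -11.133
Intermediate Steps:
x = 83/3 (x = -2/3 + (1/3)*85 = -2/3 + 85/3 = 83/3 ≈ 27.667)
u(h, R) = -h/5 (u(h, R) = (0 + h)*(-1/5) = h*(-1/5) = -h/5)
r = -70/3 (r = 83/3 - 51 = -70/3 ≈ -23.333)
(22*u(-3, (2 + 4)**2) + m) + r = (22*(-1/5*(-3)) - 1) - 70/3 = (22*(3/5) - 1) - 70/3 = (66/5 - 1) - 70/3 = 61/5 - 70/3 = -167/15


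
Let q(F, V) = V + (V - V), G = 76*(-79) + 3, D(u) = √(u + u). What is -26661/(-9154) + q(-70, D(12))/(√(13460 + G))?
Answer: 26661/9154 + 2*√44754/7459 ≈ 2.9692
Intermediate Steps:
D(u) = √2*√u (D(u) = √(2*u) = √2*√u)
G = -6001 (G = -6004 + 3 = -6001)
q(F, V) = V (q(F, V) = V + 0 = V)
-26661/(-9154) + q(-70, D(12))/(√(13460 + G)) = -26661/(-9154) + (√2*√12)/(√(13460 - 6001)) = -26661*(-1/9154) + (√2*(2*√3))/(√7459) = 26661/9154 + (2*√6)*(√7459/7459) = 26661/9154 + 2*√44754/7459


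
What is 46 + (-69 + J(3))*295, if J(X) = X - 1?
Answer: -19719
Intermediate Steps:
J(X) = -1 + X
46 + (-69 + J(3))*295 = 46 + (-69 + (-1 + 3))*295 = 46 + (-69 + 2)*295 = 46 - 67*295 = 46 - 19765 = -19719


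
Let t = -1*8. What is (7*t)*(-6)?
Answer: 336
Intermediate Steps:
t = -8
(7*t)*(-6) = (7*(-8))*(-6) = -56*(-6) = 336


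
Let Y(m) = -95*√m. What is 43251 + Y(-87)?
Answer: 43251 - 95*I*√87 ≈ 43251.0 - 886.1*I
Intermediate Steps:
43251 + Y(-87) = 43251 - 95*I*√87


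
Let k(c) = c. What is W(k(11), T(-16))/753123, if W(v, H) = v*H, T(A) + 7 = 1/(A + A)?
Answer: -825/8033312 ≈ -0.00010270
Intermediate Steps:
T(A) = -7 + 1/(2*A) (T(A) = -7 + 1/(A + A) = -7 + 1/(2*A))
W(v, H) = H*v
W(k(11), T(-16))/753123 = ((-7 + (½)/(-16))*11)/753123 = ((-7 + (½)*(-1/16))*11)*(1/753123) = ((-7 - 1/32)*11)*(1/753123) = -225/32*11*(1/753123) = -2475/32*1/753123 = -825/8033312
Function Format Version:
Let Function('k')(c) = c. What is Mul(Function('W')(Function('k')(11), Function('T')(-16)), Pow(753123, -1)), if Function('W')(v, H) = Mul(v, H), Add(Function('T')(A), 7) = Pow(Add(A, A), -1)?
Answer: Rational(-825, 8033312) ≈ -0.00010270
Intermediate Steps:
Function('T')(A) = Add(-7, Mul(Rational(1, 2), Pow(A, -1))) (Function('T')(A) = Add(-7, Pow(Add(A, A), -1)) = Add(-7, Pow(Mul(2, A), -1)) = Add(-7, Mul(Rational(1, 2), Pow(A, -1))))
Function('W')(v, H) = Mul(H, v)
Mul(Function('W')(Function('k')(11), Function('T')(-16)), Pow(753123, -1)) = Mul(Mul(Add(-7, Mul(Rational(1, 2), Pow(-16, -1))), 11), Pow(753123, -1)) = Mul(Mul(Add(-7, Mul(Rational(1, 2), Rational(-1, 16))), 11), Rational(1, 753123)) = Mul(Mul(Add(-7, Rational(-1, 32)), 11), Rational(1, 753123)) = Mul(Mul(Rational(-225, 32), 11), Rational(1, 753123)) = Mul(Rational(-2475, 32), Rational(1, 753123)) = Rational(-825, 8033312)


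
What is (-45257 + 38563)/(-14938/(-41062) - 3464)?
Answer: 19633502/10158845 ≈ 1.9327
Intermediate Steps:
(-45257 + 38563)/(-14938/(-41062) - 3464) = -6694/(-14938*(-1/41062) - 3464) = -6694/(1067/2933 - 3464) = -6694/(-10158845/2933) = -6694*(-2933/10158845) = 19633502/10158845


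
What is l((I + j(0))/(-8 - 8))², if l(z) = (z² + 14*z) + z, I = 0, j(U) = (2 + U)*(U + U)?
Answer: 0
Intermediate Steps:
j(U) = 2*U*(2 + U) (j(U) = (2 + U)*(2*U) = 2*U*(2 + U))
l(z) = z² + 15*z
l((I + j(0))/(-8 - 8))² = (((0 + 2*0*(2 + 0))/(-8 - 8))*(15 + (0 + 2*0*(2 + 0))/(-8 - 8)))² = (((0 + 2*0*2)/(-16))*(15 + (0 + 2*0*2)/(-16)))² = (((0 + 0)*(-1/16))*(15 + (0 + 0)*(-1/16)))² = ((0*(-1/16))*(15 + 0*(-1/16)))² = (0*(15 + 0))² = (0*15)² = 0² = 0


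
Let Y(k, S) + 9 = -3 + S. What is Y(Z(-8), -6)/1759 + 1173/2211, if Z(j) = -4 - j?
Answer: 674503/1296383 ≈ 0.52030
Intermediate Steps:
Y(k, S) = -12 + S (Y(k, S) = -9 + (-3 + S) = -12 + S)
Y(Z(-8), -6)/1759 + 1173/2211 = (-12 - 6)/1759 + 1173/2211 = -18*1/1759 + 1173*(1/2211) = -18/1759 + 391/737 = 674503/1296383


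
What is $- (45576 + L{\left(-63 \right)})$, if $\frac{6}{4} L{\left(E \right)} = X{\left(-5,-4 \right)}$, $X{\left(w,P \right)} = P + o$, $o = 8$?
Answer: $- \frac{136736}{3} \approx -45579.0$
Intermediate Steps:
$X{\left(w,P \right)} = 8 + P$ ($X{\left(w,P \right)} = P + 8 = 8 + P$)
$L{\left(E \right)} = \frac{8}{3}$ ($L{\left(E \right)} = \frac{2 \left(8 - 4\right)}{3} = \frac{2}{3} \cdot 4 = \frac{8}{3}$)
$- (45576 + L{\left(-63 \right)}) = - (45576 + \frac{8}{3}) = \left(-1\right) \frac{136736}{3} = - \frac{136736}{3}$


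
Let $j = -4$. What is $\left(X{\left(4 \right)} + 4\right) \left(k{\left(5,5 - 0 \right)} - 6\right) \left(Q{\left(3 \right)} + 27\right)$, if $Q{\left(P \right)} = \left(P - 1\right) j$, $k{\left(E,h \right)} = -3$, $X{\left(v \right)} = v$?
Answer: $-1368$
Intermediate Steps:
$Q{\left(P \right)} = 4 - 4 P$ ($Q{\left(P \right)} = \left(P - 1\right) \left(-4\right) = \left(-1 + P\right) \left(-4\right) = 4 - 4 P$)
$\left(X{\left(4 \right)} + 4\right) \left(k{\left(5,5 - 0 \right)} - 6\right) \left(Q{\left(3 \right)} + 27\right) = \left(4 + 4\right) \left(-3 - 6\right) \left(\left(4 - 12\right) + 27\right) = 8 \left(-9\right) \left(\left(4 - 12\right) + 27\right) = - 72 \left(-8 + 27\right) = \left(-72\right) 19 = -1368$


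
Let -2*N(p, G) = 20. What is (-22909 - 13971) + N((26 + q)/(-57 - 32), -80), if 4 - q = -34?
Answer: -36890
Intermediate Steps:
q = 38 (q = 4 - 1*(-34) = 4 + 34 = 38)
N(p, G) = -10 (N(p, G) = -1/2*20 = -10)
(-22909 - 13971) + N((26 + q)/(-57 - 32), -80) = (-22909 - 13971) - 10 = -36880 - 10 = -36890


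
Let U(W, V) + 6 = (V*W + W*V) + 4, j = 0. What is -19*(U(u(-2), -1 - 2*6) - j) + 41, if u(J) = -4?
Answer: -1897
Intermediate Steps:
U(W, V) = -2 + 2*V*W (U(W, V) = -6 + ((V*W + W*V) + 4) = -6 + ((V*W + V*W) + 4) = -6 + (2*V*W + 4) = -6 + (4 + 2*V*W) = -2 + 2*V*W)
-19*(U(u(-2), -1 - 2*6) - j) + 41 = -19*((-2 + 2*(-1 - 2*6)*(-4)) - 1*0) + 41 = -19*((-2 + 2*(-1 - 12)*(-4)) + 0) + 41 = -19*((-2 + 2*(-13)*(-4)) + 0) + 41 = -19*((-2 + 104) + 0) + 41 = -19*(102 + 0) + 41 = -19*102 + 41 = -1938 + 41 = -1897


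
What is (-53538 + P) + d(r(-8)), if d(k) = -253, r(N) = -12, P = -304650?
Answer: -358441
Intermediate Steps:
(-53538 + P) + d(r(-8)) = (-53538 - 304650) - 253 = -358188 - 253 = -358441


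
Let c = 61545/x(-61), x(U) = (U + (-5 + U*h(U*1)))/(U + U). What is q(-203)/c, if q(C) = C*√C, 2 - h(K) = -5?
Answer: -100079*I*√203/7508490 ≈ -0.18991*I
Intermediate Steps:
h(K) = 7 (h(K) = 2 - 1*(-5) = 2 + 5 = 7)
q(C) = C^(3/2)
x(U) = (-5 + 8*U)/(2*U) (x(U) = (U + (-5 + U*7))/(U + U) = (U + (-5 + 7*U))/((2*U)) = (-5 + 8*U)*(1/(2*U)) = (-5 + 8*U)/(2*U))
c = 7508490/493 (c = 61545/(4 - 5/2/(-61)) = 61545/(4 - 5/2*(-1/61)) = 61545/(4 + 5/122) = 61545/(493/122) = 61545*(122/493) = 7508490/493 ≈ 15230.)
q(-203)/c = (-203)^(3/2)/(7508490/493) = -203*I*√203*(493/7508490) = -100079*I*√203/7508490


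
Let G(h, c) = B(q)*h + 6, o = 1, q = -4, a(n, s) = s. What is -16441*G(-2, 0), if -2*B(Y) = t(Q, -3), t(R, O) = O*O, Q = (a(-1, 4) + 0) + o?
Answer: -246615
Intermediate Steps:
Q = 5 (Q = (4 + 0) + 1 = 4 + 1 = 5)
t(R, O) = O**2
B(Y) = -9/2 (B(Y) = -1/2*(-3)**2 = -1/2*9 = -9/2)
G(h, c) = 6 - 9*h/2 (G(h, c) = -9*h/2 + 6 = 6 - 9*h/2)
-16441*G(-2, 0) = -16441*(6 - 9/2*(-2)) = -16441*(6 + 9) = -16441*15 = -246615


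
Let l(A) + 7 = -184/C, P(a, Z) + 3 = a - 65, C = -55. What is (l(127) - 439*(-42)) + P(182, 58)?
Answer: 1020159/55 ≈ 18548.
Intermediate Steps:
P(a, Z) = -68 + a (P(a, Z) = -3 + (a - 65) = -3 + (-65 + a) = -68 + a)
l(A) = -201/55 (l(A) = -7 - 184/(-55) = -7 - 184*(-1/55) = -7 + 184/55 = -201/55)
(l(127) - 439*(-42)) + P(182, 58) = (-201/55 - 439*(-42)) + (-68 + 182) = (-201/55 + 18438) + 114 = 1013889/55 + 114 = 1020159/55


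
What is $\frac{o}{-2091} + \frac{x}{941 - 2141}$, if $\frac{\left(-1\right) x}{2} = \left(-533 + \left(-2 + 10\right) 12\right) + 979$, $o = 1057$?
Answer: $\frac{27729}{69700} \approx 0.39783$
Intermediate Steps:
$x = -1084$ ($x = - 2 \left(\left(-533 + \left(-2 + 10\right) 12\right) + 979\right) = - 2 \left(\left(-533 + 8 \cdot 12\right) + 979\right) = - 2 \left(\left(-533 + 96\right) + 979\right) = - 2 \left(-437 + 979\right) = \left(-2\right) 542 = -1084$)
$\frac{o}{-2091} + \frac{x}{941 - 2141} = \frac{1057}{-2091} - \frac{1084}{941 - 2141} = 1057 \left(- \frac{1}{2091}\right) - \frac{1084}{-1200} = - \frac{1057}{2091} - - \frac{271}{300} = - \frac{1057}{2091} + \frac{271}{300} = \frac{27729}{69700}$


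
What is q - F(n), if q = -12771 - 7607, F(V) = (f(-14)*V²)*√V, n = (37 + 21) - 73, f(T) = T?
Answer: -20378 + 3150*I*√15 ≈ -20378.0 + 12200.0*I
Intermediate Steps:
n = -15 (n = 58 - 73 = -15)
F(V) = -14*V^(5/2) (F(V) = (-14*V²)*√V = -14*V^(5/2))
q = -20378
q - F(n) = -20378 - (-14)*(-15)^(5/2) = -20378 - (-14)*225*I*√15 = -20378 - (-3150)*I*√15 = -20378 + 3150*I*√15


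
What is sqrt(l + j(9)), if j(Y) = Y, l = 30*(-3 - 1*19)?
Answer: I*sqrt(651) ≈ 25.515*I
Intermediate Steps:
l = -660 (l = 30*(-3 - 19) = 30*(-22) = -660)
sqrt(l + j(9)) = sqrt(-660 + 9) = sqrt(-651) = I*sqrt(651)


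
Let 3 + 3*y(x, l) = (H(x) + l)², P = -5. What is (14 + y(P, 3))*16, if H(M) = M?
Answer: 688/3 ≈ 229.33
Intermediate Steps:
y(x, l) = -1 + (l + x)²/3 (y(x, l) = -1 + (x + l)²/3 = -1 + (l + x)²/3)
(14 + y(P, 3))*16 = (14 + (-1 + (3 - 5)²/3))*16 = (14 + (-1 + (⅓)*(-2)²))*16 = (14 + (-1 + (⅓)*4))*16 = (14 + (-1 + 4/3))*16 = (14 + ⅓)*16 = (43/3)*16 = 688/3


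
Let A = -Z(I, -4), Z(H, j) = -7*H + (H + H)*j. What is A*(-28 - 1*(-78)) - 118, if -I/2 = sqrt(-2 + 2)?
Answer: -118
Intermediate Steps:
I = 0 (I = -2*sqrt(-2 + 2) = -2*sqrt(0) = -2*0 = 0)
Z(H, j) = -7*H + 2*H*j (Z(H, j) = -7*H + (2*H)*j = -7*H + 2*H*j)
A = 0 (A = -0*(-7 + 2*(-4)) = -0*(-7 - 8) = -0*(-15) = -1*0 = 0)
A*(-28 - 1*(-78)) - 118 = 0*(-28 - 1*(-78)) - 118 = 0*(-28 + 78) - 118 = 0*50 - 118 = 0 - 118 = -118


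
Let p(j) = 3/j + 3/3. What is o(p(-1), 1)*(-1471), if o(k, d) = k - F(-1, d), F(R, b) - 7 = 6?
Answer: 22065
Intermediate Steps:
p(j) = 1 + 3/j (p(j) = 3/j + 3*(⅓) = 3/j + 1 = 1 + 3/j)
F(R, b) = 13 (F(R, b) = 7 + 6 = 13)
o(k, d) = -13 + k (o(k, d) = k - 1*13 = k - 13 = -13 + k)
o(p(-1), 1)*(-1471) = (-13 + (3 - 1)/(-1))*(-1471) = (-13 - 1*2)*(-1471) = (-13 - 2)*(-1471) = -15*(-1471) = 22065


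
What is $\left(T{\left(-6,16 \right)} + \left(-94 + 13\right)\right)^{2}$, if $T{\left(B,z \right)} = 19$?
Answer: $3844$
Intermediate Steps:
$\left(T{\left(-6,16 \right)} + \left(-94 + 13\right)\right)^{2} = \left(19 + \left(-94 + 13\right)\right)^{2} = \left(19 - 81\right)^{2} = \left(-62\right)^{2} = 3844$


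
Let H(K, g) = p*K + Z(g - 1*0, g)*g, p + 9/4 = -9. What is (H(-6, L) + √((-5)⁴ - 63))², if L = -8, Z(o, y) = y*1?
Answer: 71417/4 + 263*√562 ≈ 24089.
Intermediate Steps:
Z(o, y) = y
p = -45/4 (p = -9/4 - 9 = -45/4 ≈ -11.250)
H(K, g) = g² - 45*K/4 (H(K, g) = -45*K/4 + g*g = -45*K/4 + g² = g² - 45*K/4)
(H(-6, L) + √((-5)⁴ - 63))² = (((-8)² - 45/4*(-6)) + √((-5)⁴ - 63))² = ((64 + 135/2) + √(625 - 63))² = (263/2 + √562)²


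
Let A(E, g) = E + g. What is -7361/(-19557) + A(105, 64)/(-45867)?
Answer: 111440618/299006973 ≈ 0.37270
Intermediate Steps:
-7361/(-19557) + A(105, 64)/(-45867) = -7361/(-19557) + (105 + 64)/(-45867) = -7361*(-1/19557) + 169*(-1/45867) = 7361/19557 - 169/45867 = 111440618/299006973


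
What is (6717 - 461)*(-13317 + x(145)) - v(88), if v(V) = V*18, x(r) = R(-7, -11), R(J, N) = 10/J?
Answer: -583251712/7 ≈ -8.3322e+7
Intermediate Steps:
x(r) = -10/7 (x(r) = 10/(-7) = 10*(-⅐) = -10/7)
v(V) = 18*V
(6717 - 461)*(-13317 + x(145)) - v(88) = (6717 - 461)*(-13317 - 10/7) - 18*88 = 6256*(-93229/7) - 1*1584 = -583240624/7 - 1584 = -583251712/7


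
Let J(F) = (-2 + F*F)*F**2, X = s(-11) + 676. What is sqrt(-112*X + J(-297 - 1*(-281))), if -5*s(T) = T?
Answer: 4*I*sqrt(17085)/5 ≈ 104.57*I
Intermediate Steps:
s(T) = -T/5
X = 3391/5 (X = -1/5*(-11) + 676 = 11/5 + 676 = 3391/5 ≈ 678.20)
J(F) = F**2*(-2 + F**2) (J(F) = (-2 + F**2)*F**2 = F**2*(-2 + F**2))
sqrt(-112*X + J(-297 - 1*(-281))) = sqrt(-112*3391/5 + (-297 - 1*(-281))**2*(-2 + (-297 - 1*(-281))**2)) = sqrt(-379792/5 + (-297 + 281)**2*(-2 + (-297 + 281)**2)) = sqrt(-379792/5 + (-16)**2*(-2 + (-16)**2)) = sqrt(-379792/5 + 256*(-2 + 256)) = sqrt(-379792/5 + 256*254) = sqrt(-379792/5 + 65024) = sqrt(-54672/5) = 4*I*sqrt(17085)/5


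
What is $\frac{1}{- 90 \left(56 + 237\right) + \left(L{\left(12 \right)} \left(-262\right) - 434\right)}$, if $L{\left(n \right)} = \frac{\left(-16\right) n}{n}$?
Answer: $- \frac{1}{22612} \approx -4.4224 \cdot 10^{-5}$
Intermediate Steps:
$L{\left(n \right)} = -16$
$\frac{1}{- 90 \left(56 + 237\right) + \left(L{\left(12 \right)} \left(-262\right) - 434\right)} = \frac{1}{- 90 \left(56 + 237\right) - -3758} = \frac{1}{\left(-90\right) 293 + \left(4192 - 434\right)} = \frac{1}{-26370 + 3758} = \frac{1}{-22612} = - \frac{1}{22612}$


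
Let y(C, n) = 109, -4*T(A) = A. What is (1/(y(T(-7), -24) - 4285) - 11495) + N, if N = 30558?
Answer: 79607087/4176 ≈ 19063.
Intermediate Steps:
T(A) = -A/4
(1/(y(T(-7), -24) - 4285) - 11495) + N = (1/(109 - 4285) - 11495) + 30558 = (1/(-4176) - 11495) + 30558 = (-1/4176 - 11495) + 30558 = -48003121/4176 + 30558 = 79607087/4176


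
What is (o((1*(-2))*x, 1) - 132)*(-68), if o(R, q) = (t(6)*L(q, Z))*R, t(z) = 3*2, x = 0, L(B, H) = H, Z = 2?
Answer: 8976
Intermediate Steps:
t(z) = 6
o(R, q) = 12*R (o(R, q) = (6*2)*R = 12*R)
(o((1*(-2))*x, 1) - 132)*(-68) = (12*((1*(-2))*0) - 132)*(-68) = (12*(-2*0) - 132)*(-68) = (12*0 - 132)*(-68) = (0 - 132)*(-68) = -132*(-68) = 8976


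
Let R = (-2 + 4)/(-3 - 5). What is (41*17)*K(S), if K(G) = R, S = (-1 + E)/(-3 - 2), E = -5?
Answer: -697/4 ≈ -174.25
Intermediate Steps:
S = 6/5 (S = (-1 - 5)/(-3 - 2) = -6/(-5) = -6*(-⅕) = 6/5 ≈ 1.2000)
R = -¼ (R = 2/(-8) = 2*(-⅛) = -¼ ≈ -0.25000)
K(G) = -¼
(41*17)*K(S) = (41*17)*(-¼) = 697*(-¼) = -697/4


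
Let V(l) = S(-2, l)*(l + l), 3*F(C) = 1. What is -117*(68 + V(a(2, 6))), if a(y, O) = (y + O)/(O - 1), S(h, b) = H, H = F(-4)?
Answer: -40404/5 ≈ -8080.8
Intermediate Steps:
F(C) = ⅓ (F(C) = (⅓)*1 = ⅓)
H = ⅓ ≈ 0.33333
S(h, b) = ⅓
a(y, O) = (O + y)/(-1 + O)
V(l) = 2*l/3 (V(l) = (l + l)/3 = (2*l)/3 = 2*l/3)
-117*(68 + V(a(2, 6))) = -117*(68 + 2*((6 + 2)/(-1 + 6))/3) = -117*(68 + 2*(8/5)/3) = -117*(68 + 2*((⅕)*8)/3) = -117*(68 + (⅔)*(8/5)) = -117*(68 + 16/15) = -117*1036/15 = -40404/5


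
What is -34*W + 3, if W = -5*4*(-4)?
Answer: -2717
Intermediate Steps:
W = 80 (W = -20*(-4) = 80)
-34*W + 3 = -34*80 + 3 = -2720 + 3 = -2717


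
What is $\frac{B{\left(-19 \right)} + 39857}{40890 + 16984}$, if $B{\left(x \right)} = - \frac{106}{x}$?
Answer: $\frac{757389}{1099606} \approx 0.68878$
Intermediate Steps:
$\frac{B{\left(-19 \right)} + 39857}{40890 + 16984} = \frac{- \frac{106}{-19} + 39857}{40890 + 16984} = \frac{\left(-106\right) \left(- \frac{1}{19}\right) + 39857}{57874} = \left(\frac{106}{19} + 39857\right) \frac{1}{57874} = \frac{757389}{19} \cdot \frac{1}{57874} = \frac{757389}{1099606}$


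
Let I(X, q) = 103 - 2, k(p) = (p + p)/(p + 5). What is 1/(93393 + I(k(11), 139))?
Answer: 1/93494 ≈ 1.0696e-5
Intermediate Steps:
k(p) = 2*p/(5 + p) (k(p) = (2*p)/(5 + p) = 2*p/(5 + p))
I(X, q) = 101
1/(93393 + I(k(11), 139)) = 1/(93393 + 101) = 1/93494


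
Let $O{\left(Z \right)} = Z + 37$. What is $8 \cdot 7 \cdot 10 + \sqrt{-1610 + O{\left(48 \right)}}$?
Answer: $560 + 5 i \sqrt{61} \approx 560.0 + 39.051 i$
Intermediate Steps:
$O{\left(Z \right)} = 37 + Z$
$8 \cdot 7 \cdot 10 + \sqrt{-1610 + O{\left(48 \right)}} = 8 \cdot 7 \cdot 10 + \sqrt{-1610 + \left(37 + 48\right)} = 56 \cdot 10 + \sqrt{-1610 + 85} = 560 + \sqrt{-1525} = 560 + 5 i \sqrt{61}$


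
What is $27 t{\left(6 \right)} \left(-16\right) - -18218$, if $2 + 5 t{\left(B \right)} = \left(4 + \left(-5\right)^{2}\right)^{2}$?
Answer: $- \frac{271358}{5} \approx -54272.0$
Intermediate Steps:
$t{\left(B \right)} = \frac{839}{5}$ ($t{\left(B \right)} = - \frac{2}{5} + \frac{\left(4 + \left(-5\right)^{2}\right)^{2}}{5} = - \frac{2}{5} + \frac{\left(4 + 25\right)^{2}}{5} = - \frac{2}{5} + \frac{29^{2}}{5} = - \frac{2}{5} + \frac{1}{5} \cdot 841 = - \frac{2}{5} + \frac{841}{5} = \frac{839}{5}$)
$27 t{\left(6 \right)} \left(-16\right) - -18218 = 27 \cdot \frac{839}{5} \left(-16\right) - -18218 = \frac{22653}{5} \left(-16\right) + 18218 = - \frac{362448}{5} + 18218 = - \frac{271358}{5}$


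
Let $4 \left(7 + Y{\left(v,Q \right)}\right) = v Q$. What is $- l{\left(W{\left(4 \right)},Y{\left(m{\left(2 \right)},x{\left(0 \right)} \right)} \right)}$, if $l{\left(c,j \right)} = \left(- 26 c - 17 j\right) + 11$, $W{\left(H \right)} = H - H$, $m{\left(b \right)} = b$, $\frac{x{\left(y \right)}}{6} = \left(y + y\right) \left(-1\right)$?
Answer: $-130$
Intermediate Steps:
$x{\left(y \right)} = - 12 y$ ($x{\left(y \right)} = 6 \left(y + y\right) \left(-1\right) = 6 \cdot 2 y \left(-1\right) = 6 \left(- 2 y\right) = - 12 y$)
$W{\left(H \right)} = 0$
$Y{\left(v,Q \right)} = -7 + \frac{Q v}{4}$ ($Y{\left(v,Q \right)} = -7 + \frac{v Q}{4} = -7 + \frac{Q v}{4}$)
$l{\left(c,j \right)} = 11 - 26 c - 17 j$
$- l{\left(W{\left(4 \right)},Y{\left(m{\left(2 \right)},x{\left(0 \right)} \right)} \right)} = - (11 - 0 - 17 \left(-7 + \frac{1}{4} \left(\left(-12\right) 0\right) 2\right)) = - (11 + 0 - 17 \left(-7 + \frac{1}{4} \cdot 0 \cdot 2\right)) = - (11 + 0 - 17 \left(-7 + 0\right)) = - (11 + 0 - -119) = - (11 + 0 + 119) = \left(-1\right) 130 = -130$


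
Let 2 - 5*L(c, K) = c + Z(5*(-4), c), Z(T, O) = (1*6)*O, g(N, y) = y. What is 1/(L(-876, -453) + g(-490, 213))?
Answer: 5/7199 ≈ 0.00069454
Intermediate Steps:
Z(T, O) = 6*O
L(c, K) = 2/5 - 7*c/5 (L(c, K) = 2/5 - (c + 6*c)/5 = 2/5 - 7*c/5)
1/(L(-876, -453) + g(-490, 213)) = 1/((2/5 - 7/5*(-876)) + 213) = 1/((2/5 + 6132/5) + 213) = 1/(6134/5 + 213) = 1/(7199/5) = 5/7199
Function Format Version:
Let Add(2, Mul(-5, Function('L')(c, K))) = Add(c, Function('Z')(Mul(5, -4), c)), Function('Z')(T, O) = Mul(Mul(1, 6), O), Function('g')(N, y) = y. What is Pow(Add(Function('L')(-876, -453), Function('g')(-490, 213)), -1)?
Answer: Rational(5, 7199) ≈ 0.00069454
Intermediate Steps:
Function('Z')(T, O) = Mul(6, O)
Function('L')(c, K) = Add(Rational(2, 5), Mul(Rational(-7, 5), c)) (Function('L')(c, K) = Add(Rational(2, 5), Mul(Rational(-1, 5), Add(c, Mul(6, c)))) = Add(Rational(2, 5), Mul(Rational(-1, 5), Mul(7, c))) = Add(Rational(2, 5), Mul(Rational(-7, 5), c)))
Pow(Add(Function('L')(-876, -453), Function('g')(-490, 213)), -1) = Pow(Add(Add(Rational(2, 5), Mul(Rational(-7, 5), -876)), 213), -1) = Pow(Add(Add(Rational(2, 5), Rational(6132, 5)), 213), -1) = Pow(Add(Rational(6134, 5), 213), -1) = Pow(Rational(7199, 5), -1) = Rational(5, 7199)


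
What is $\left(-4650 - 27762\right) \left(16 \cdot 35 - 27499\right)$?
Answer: $873146868$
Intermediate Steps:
$\left(-4650 - 27762\right) \left(16 \cdot 35 - 27499\right) = - 32412 \left(560 - 27499\right) = \left(-32412\right) \left(-26939\right) = 873146868$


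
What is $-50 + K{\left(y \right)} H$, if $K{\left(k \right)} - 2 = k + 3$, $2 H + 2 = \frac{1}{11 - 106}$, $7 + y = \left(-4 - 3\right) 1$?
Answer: $- \frac{7781}{190} \approx -40.953$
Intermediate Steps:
$y = -14$ ($y = -7 + \left(-4 - 3\right) 1 = -7 - 7 = -14$)
$H = - \frac{191}{190}$ ($H = -1 + \frac{1}{2 \left(11 - 106\right)} = -1 + \frac{1}{2 \left(-95\right)} = -1 + \frac{1}{2} \left(- \frac{1}{95}\right) = -1 - \frac{1}{190} = - \frac{191}{190} \approx -1.0053$)
$K{\left(k \right)} = 5 + k$ ($K{\left(k \right)} = 2 + \left(k + 3\right) = 2 + \left(3 + k\right) = 5 + k$)
$-50 + K{\left(y \right)} H = -50 + \left(5 - 14\right) \left(- \frac{191}{190}\right) = -50 - - \frac{1719}{190} = -50 + \frac{1719}{190} = - \frac{7781}{190}$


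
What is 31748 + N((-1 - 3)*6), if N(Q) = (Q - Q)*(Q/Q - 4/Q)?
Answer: 31748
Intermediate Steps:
N(Q) = 0 (N(Q) = 0*(1 - 4/Q) = 0)
31748 + N((-1 - 3)*6) = 31748 + 0 = 31748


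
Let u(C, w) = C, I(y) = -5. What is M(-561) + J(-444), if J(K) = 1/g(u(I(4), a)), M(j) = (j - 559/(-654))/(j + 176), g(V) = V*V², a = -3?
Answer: 9108017/6294750 ≈ 1.4469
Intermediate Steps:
g(V) = V³
M(j) = (559/654 + j)/(176 + j) (M(j) = (j - 559*(-1/654))/(176 + j) = (j + 559/654)/(176 + j) = (559/654 + j)/(176 + j))
J(K) = -1/125 (J(K) = 1/((-5)³) = 1/(-125) = -1/125)
M(-561) + J(-444) = (559/654 - 561)/(176 - 561) - 1/125 = -366335/654/(-385) - 1/125 = -1/385*(-366335/654) - 1/125 = 73267/50358 - 1/125 = 9108017/6294750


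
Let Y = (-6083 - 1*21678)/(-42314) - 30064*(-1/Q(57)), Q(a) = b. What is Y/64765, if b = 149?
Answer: 255252897/81665893058 ≈ 0.0031256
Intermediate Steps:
Q(a) = 149
Y = 1276264485/6304786 (Y = (-6083 - 1*21678)/(-42314) - 30064/((-1*149)) = (-6083 - 21678)*(-1/42314) - 30064/(-149) = -27761*(-1/42314) - 30064*(-1/149) = 27761/42314 + 30064/149 = 1276264485/6304786 ≈ 202.43)
Y/64765 = (1276264485/6304786)/64765 = (1276264485/6304786)*(1/64765) = 255252897/81665893058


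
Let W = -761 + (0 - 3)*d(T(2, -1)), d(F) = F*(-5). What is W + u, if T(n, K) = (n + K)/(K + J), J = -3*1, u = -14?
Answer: -3115/4 ≈ -778.75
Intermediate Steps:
J = -3
T(n, K) = (K + n)/(-3 + K) (T(n, K) = (n + K)/(K - 3) = (K + n)/(-3 + K))
d(F) = -5*F
W = -3059/4 (W = -761 + (0 - 3)*(-5*(-1 + 2)/(-3 - 1)) = -761 - (-15)*1/(-4) = -761 - (-15)*(-¼*1) = -761 - (-15)*(-1)/4 = -761 - 3*5/4 = -761 - 15/4 = -3059/4 ≈ -764.75)
W + u = -3059/4 - 14 = -3115/4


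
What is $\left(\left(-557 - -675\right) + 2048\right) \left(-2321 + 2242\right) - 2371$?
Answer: $-173485$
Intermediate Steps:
$\left(\left(-557 - -675\right) + 2048\right) \left(-2321 + 2242\right) - 2371 = \left(\left(-557 + 675\right) + 2048\right) \left(-79\right) - 2371 = \left(118 + 2048\right) \left(-79\right) - 2371 = 2166 \left(-79\right) - 2371 = -171114 - 2371 = -173485$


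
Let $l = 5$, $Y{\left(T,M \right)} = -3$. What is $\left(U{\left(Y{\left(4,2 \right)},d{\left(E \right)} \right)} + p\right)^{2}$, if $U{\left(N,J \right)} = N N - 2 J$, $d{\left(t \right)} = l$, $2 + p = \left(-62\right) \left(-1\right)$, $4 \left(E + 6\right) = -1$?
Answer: $3481$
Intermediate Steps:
$E = - \frac{25}{4}$ ($E = -6 + \frac{1}{4} \left(-1\right) = -6 - \frac{1}{4} = - \frac{25}{4} \approx -6.25$)
$p = 60$ ($p = -2 - -62 = -2 + 62 = 60$)
$d{\left(t \right)} = 5$
$U{\left(N,J \right)} = N^{2} - 2 J$
$\left(U{\left(Y{\left(4,2 \right)},d{\left(E \right)} \right)} + p\right)^{2} = \left(\left(\left(-3\right)^{2} - 10\right) + 60\right)^{2} = \left(\left(9 - 10\right) + 60\right)^{2} = \left(-1 + 60\right)^{2} = 59^{2} = 3481$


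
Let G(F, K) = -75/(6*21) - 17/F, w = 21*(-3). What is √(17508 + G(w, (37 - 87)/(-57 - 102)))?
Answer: √30883538/42 ≈ 132.32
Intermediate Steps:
w = -63
G(F, K) = -25/42 - 17/F (G(F, K) = -75/126 - 17/F = -75*1/126 - 17/F = -25/42 - 17/F)
√(17508 + G(w, (37 - 87)/(-57 - 102))) = √(17508 + (-25/42 - 17/(-63))) = √(17508 + (-25/42 - 17*(-1/63))) = √(17508 + (-25/42 + 17/63)) = √(17508 - 41/126) = √(2205967/126) = √30883538/42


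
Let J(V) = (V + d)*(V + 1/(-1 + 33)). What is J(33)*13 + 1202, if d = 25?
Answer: 417721/16 ≈ 26108.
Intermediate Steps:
J(V) = (25 + V)*(1/32 + V) (J(V) = (V + 25)*(V + 1/(-1 + 33)) = (25 + V)*(V + 1/32) = (25 + V)*(1/32 + V))
J(33)*13 + 1202 = (25/32 + 33² + (801/32)*33)*13 + 1202 = (25/32 + 1089 + 26433/32)*13 + 1202 = (30653/16)*13 + 1202 = 398489/16 + 1202 = 417721/16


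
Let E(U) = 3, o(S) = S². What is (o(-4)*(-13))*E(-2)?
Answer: -624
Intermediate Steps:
(o(-4)*(-13))*E(-2) = ((-4)²*(-13))*3 = (16*(-13))*3 = -208*3 = -624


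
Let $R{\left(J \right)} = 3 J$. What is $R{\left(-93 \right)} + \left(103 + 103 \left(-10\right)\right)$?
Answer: $-1206$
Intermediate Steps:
$R{\left(-93 \right)} + \left(103 + 103 \left(-10\right)\right) = 3 \left(-93\right) + \left(103 + 103 \left(-10\right)\right) = -279 + \left(103 - 1030\right) = -279 - 927 = -1206$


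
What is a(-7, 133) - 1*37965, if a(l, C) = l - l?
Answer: -37965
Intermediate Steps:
a(l, C) = 0
a(-7, 133) - 1*37965 = 0 - 1*37965 = 0 - 37965 = -37965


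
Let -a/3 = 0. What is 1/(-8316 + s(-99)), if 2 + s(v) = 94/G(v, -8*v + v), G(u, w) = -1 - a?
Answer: -1/8412 ≈ -0.00011888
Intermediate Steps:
a = 0 (a = -3*0 = 0)
G(u, w) = -1 (G(u, w) = -1 - 1*0 = -1 + 0 = -1)
s(v) = -96 (s(v) = -2 + 94/(-1) = -2 + 94*(-1) = -2 - 94 = -96)
1/(-8316 + s(-99)) = 1/(-8316 - 96) = 1/(-8412) = -1/8412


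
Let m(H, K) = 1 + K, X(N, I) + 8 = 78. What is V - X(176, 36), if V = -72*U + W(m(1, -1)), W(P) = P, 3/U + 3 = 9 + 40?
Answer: -1718/23 ≈ -74.696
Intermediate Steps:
X(N, I) = 70 (X(N, I) = -8 + 78 = 70)
U = 3/46 (U = 3/(-3 + (9 + 40)) = 3/(-3 + 49) = 3/46 ≈ 0.065217)
V = -108/23 (V = -72*3/46 + (1 - 1) = -108/23 + 0 = -108/23 ≈ -4.6956)
V - X(176, 36) = -108/23 - 1*70 = -108/23 - 70 = -1718/23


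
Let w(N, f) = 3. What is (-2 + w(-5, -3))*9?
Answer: 9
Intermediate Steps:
(-2 + w(-5, -3))*9 = (-2 + 3)*9 = 1*9 = 9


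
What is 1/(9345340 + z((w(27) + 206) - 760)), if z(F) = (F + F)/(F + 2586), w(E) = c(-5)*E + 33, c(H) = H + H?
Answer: 1795/16774883718 ≈ 1.0701e-7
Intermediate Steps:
c(H) = 2*H
w(E) = 33 - 10*E (w(E) = (2*(-5))*E + 33 = -10*E + 33 = 33 - 10*E)
z(F) = 2*F/(2586 + F) (z(F) = (2*F)/(2586 + F) = 2*F/(2586 + F))
1/(9345340 + z((w(27) + 206) - 760)) = 1/(9345340 + 2*(((33 - 10*27) + 206) - 760)/(2586 + (((33 - 10*27) + 206) - 760))) = 1/(9345340 + 2*(((33 - 270) + 206) - 760)/(2586 + (((33 - 270) + 206) - 760))) = 1/(9345340 + 2*((-237 + 206) - 760)/(2586 + ((-237 + 206) - 760))) = 1/(9345340 + 2*(-31 - 760)/(2586 + (-31 - 760))) = 1/(9345340 + 2*(-791)/(2586 - 791)) = 1/(9345340 + 2*(-791)/1795) = 1/(9345340 + 2*(-791)*(1/1795)) = 1/(9345340 - 1582/1795) = 1/(16774883718/1795) = 1795/16774883718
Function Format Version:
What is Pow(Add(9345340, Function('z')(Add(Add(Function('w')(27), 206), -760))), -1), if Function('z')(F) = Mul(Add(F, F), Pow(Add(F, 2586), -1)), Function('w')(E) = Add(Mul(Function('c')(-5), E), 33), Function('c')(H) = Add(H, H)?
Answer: Rational(1795, 16774883718) ≈ 1.0701e-7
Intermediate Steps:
Function('c')(H) = Mul(2, H)
Function('w')(E) = Add(33, Mul(-10, E)) (Function('w')(E) = Add(Mul(Mul(2, -5), E), 33) = Add(Mul(-10, E), 33) = Add(33, Mul(-10, E)))
Function('z')(F) = Mul(2, F, Pow(Add(2586, F), -1)) (Function('z')(F) = Mul(Mul(2, F), Pow(Add(2586, F), -1)) = Mul(2, F, Pow(Add(2586, F), -1)))
Pow(Add(9345340, Function('z')(Add(Add(Function('w')(27), 206), -760))), -1) = Pow(Add(9345340, Mul(2, Add(Add(Add(33, Mul(-10, 27)), 206), -760), Pow(Add(2586, Add(Add(Add(33, Mul(-10, 27)), 206), -760)), -1))), -1) = Pow(Add(9345340, Mul(2, Add(Add(Add(33, -270), 206), -760), Pow(Add(2586, Add(Add(Add(33, -270), 206), -760)), -1))), -1) = Pow(Add(9345340, Mul(2, Add(Add(-237, 206), -760), Pow(Add(2586, Add(Add(-237, 206), -760)), -1))), -1) = Pow(Add(9345340, Mul(2, Add(-31, -760), Pow(Add(2586, Add(-31, -760)), -1))), -1) = Pow(Add(9345340, Mul(2, -791, Pow(Add(2586, -791), -1))), -1) = Pow(Add(9345340, Mul(2, -791, Pow(1795, -1))), -1) = Pow(Add(9345340, Mul(2, -791, Rational(1, 1795))), -1) = Pow(Add(9345340, Rational(-1582, 1795)), -1) = Pow(Rational(16774883718, 1795), -1) = Rational(1795, 16774883718)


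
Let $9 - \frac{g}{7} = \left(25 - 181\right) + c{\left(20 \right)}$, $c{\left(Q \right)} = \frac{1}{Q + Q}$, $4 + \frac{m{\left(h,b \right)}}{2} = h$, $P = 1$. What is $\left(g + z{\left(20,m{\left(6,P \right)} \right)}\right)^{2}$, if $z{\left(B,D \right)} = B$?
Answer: $\frac{2208342049}{1600} \approx 1.3802 \cdot 10^{6}$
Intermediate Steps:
$m{\left(h,b \right)} = -8 + 2 h$
$c{\left(Q \right)} = \frac{1}{2 Q}$
$g = \frac{46193}{40}$ ($g = 63 - 7 \left(\left(25 - 181\right) + \frac{1}{2 \cdot 20}\right) = 63 - 7 \left(-156 + \frac{1}{2} \cdot \frac{1}{20}\right) = 63 - 7 \left(-156 + \frac{1}{40}\right) = 63 - - \frac{43673}{40} = 63 + \frac{43673}{40} = \frac{46193}{40} \approx 1154.8$)
$\left(g + z{\left(20,m{\left(6,P \right)} \right)}\right)^{2} = \left(\frac{46193}{40} + 20\right)^{2} = \left(\frac{46993}{40}\right)^{2} = \frac{2208342049}{1600}$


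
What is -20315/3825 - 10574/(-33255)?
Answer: -55349/11085 ≈ -4.9931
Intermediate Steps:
-20315/3825 - 10574/(-33255) = -20315*1/3825 - 10574*(-1/33255) = -239/45 + 10574/33255 = -55349/11085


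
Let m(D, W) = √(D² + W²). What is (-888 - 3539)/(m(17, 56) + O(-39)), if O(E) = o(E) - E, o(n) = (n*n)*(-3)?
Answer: 20027748/20463151 + 22135*√137/20463151 ≈ 0.99138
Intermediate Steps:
o(n) = -3*n² (o(n) = n²*(-3) = -3*n²)
O(E) = -E - 3*E² (O(E) = -3*E² - E = -E - 3*E²)
(-888 - 3539)/(m(17, 56) + O(-39)) = (-888 - 3539)/(√(17² + 56²) - 39*(-1 - 3*(-39))) = -4427/(√(289 + 3136) - 39*(-1 + 117)) = -4427/(√3425 - 39*116) = -4427/(5*√137 - 4524) = -4427/(-4524 + 5*√137)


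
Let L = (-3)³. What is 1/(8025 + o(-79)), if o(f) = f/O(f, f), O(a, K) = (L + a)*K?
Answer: 106/850649 ≈ 0.00012461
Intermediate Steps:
L = -27
O(a, K) = K*(-27 + a) (O(a, K) = (-27 + a)*K = K*(-27 + a))
o(f) = 1/(-27 + f) (o(f) = f/((f*(-27 + f))) = f*(1/(f*(-27 + f))) = 1/(-27 + f))
1/(8025 + o(-79)) = 1/(8025 + 1/(-27 - 79)) = 1/(8025 + 1/(-106)) = 1/(8025 - 1/106) = 1/(850649/106) = 106/850649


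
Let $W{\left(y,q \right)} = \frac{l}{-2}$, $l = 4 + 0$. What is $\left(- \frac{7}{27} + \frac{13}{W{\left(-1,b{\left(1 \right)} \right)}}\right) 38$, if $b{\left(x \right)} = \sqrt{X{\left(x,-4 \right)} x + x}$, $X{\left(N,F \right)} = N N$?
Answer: $- \frac{6935}{27} \approx -256.85$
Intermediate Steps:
$l = 4$
$X{\left(N,F \right)} = N^{2}$
$b{\left(x \right)} = \sqrt{x + x^{3}}$ ($b{\left(x \right)} = \sqrt{x^{2} x + x} = \sqrt{x^{3} + x} = \sqrt{x + x^{3}}$)
$W{\left(y,q \right)} = -2$ ($W{\left(y,q \right)} = \frac{4}{-2} = 4 \left(- \frac{1}{2}\right) = -2$)
$\left(- \frac{7}{27} + \frac{13}{W{\left(-1,b{\left(1 \right)} \right)}}\right) 38 = \left(- \frac{7}{27} + \frac{13}{-2}\right) 38 = \left(\left(-7\right) \frac{1}{27} + 13 \left(- \frac{1}{2}\right)\right) 38 = \left(- \frac{7}{27} - \frac{13}{2}\right) 38 = \left(- \frac{365}{54}\right) 38 = - \frac{6935}{27}$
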